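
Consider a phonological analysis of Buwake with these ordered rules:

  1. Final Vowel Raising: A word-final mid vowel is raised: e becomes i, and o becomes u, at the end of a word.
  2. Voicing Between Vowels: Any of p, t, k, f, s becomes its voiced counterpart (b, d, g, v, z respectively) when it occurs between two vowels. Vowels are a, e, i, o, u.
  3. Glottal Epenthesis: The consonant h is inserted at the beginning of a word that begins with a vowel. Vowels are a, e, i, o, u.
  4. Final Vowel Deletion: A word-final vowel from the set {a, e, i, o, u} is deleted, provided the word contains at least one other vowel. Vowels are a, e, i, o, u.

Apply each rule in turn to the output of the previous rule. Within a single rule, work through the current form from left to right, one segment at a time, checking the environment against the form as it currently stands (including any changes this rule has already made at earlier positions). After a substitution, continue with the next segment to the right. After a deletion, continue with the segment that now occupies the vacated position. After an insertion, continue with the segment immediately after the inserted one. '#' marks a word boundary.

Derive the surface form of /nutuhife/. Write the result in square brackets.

[nuduhiv]

1 Final Vowel Raising: [nutuhife] → [nutuhifi]
2 Voicing Between Vowels: [nutuhifi] → [nuduhivi]
3 Glottal Epenthesis: no change — [nuduhivi]
4 Final Vowel Deletion: [nuduhivi] → [nuduhiv]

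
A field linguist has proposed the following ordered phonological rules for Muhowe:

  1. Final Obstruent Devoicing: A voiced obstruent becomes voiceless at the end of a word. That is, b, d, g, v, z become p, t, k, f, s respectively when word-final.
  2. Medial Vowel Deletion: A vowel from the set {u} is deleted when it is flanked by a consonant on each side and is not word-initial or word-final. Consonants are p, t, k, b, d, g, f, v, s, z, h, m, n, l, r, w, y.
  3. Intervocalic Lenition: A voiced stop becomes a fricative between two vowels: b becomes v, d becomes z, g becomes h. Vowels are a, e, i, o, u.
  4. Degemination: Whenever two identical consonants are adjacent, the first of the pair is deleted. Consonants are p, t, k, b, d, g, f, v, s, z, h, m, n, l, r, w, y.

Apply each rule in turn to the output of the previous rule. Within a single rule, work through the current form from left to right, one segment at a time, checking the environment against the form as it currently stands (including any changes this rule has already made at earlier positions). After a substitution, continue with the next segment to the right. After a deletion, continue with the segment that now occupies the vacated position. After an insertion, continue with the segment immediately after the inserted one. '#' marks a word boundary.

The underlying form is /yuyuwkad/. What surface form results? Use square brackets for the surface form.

[ywkat]

1 Final Obstruent Devoicing: [yuyuwkad] → [yuyuwkat]
2 Medial Vowel Deletion: [yuyuwkat] → [yywkat]
3 Intervocalic Lenition: no change — [yywkat]
4 Degemination: [yywkat] → [ywkat]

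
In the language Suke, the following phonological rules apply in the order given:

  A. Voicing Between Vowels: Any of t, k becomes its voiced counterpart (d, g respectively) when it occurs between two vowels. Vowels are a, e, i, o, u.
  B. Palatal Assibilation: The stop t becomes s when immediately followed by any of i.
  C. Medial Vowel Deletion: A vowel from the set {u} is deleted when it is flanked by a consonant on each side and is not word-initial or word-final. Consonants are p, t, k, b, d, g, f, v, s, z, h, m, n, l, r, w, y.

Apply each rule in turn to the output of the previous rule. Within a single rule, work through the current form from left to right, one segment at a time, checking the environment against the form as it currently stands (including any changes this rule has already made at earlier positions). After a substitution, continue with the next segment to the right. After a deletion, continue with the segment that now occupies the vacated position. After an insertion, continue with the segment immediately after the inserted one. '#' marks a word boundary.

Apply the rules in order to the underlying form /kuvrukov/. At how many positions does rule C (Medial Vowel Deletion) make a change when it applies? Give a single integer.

2

A Voicing Between Vowels: [kuvrukov] → [kuvrugov]
B Palatal Assibilation: no change — [kuvrugov]
C Medial Vowel Deletion: [kuvrugov] → [kvrgov]
Rule C changed 2 position(s).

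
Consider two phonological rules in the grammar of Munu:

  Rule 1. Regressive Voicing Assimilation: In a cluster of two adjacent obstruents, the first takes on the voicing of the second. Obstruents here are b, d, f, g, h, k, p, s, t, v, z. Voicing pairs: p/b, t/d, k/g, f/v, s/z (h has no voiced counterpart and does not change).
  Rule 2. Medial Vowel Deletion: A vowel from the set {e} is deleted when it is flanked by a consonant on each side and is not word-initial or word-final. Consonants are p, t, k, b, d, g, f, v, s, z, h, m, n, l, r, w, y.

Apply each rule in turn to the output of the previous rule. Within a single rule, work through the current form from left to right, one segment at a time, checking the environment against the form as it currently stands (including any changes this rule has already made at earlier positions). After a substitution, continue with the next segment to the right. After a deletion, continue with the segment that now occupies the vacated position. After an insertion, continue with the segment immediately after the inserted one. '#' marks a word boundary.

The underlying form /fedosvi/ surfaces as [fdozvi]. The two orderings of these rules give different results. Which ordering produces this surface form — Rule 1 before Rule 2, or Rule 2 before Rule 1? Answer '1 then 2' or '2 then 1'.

1 then 2

Order 1 then 2:
  1 Regressive Voicing Assimilation: [fedosvi] → [fedozvi]
  2 Medial Vowel Deletion: [fedozvi] → [fdozvi]
  result: [fdozvi]
Order 2 then 1:
  2 Medial Vowel Deletion: [fedosvi] → [fdosvi]
  1 Regressive Voicing Assimilation: [fdosvi] → [vdozvi]
  result: [vdozvi]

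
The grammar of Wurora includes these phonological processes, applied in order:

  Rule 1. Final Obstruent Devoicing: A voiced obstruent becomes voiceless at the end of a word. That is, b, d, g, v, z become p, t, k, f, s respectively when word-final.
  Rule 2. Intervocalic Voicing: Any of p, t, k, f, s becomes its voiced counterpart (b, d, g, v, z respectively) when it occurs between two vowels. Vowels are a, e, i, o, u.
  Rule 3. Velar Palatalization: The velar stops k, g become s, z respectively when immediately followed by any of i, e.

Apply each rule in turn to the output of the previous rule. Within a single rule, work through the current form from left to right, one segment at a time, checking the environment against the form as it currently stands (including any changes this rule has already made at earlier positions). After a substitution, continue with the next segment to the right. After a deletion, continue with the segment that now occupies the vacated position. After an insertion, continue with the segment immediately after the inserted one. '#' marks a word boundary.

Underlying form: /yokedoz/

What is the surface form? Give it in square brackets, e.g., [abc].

Rule 1 Final Obstruent Devoicing: [yokedoz] → [yokedos]
Rule 2 Intervocalic Voicing: [yokedos] → [yogedos]
Rule 3 Velar Palatalization: [yogedos] → [yozedos]

[yozedos]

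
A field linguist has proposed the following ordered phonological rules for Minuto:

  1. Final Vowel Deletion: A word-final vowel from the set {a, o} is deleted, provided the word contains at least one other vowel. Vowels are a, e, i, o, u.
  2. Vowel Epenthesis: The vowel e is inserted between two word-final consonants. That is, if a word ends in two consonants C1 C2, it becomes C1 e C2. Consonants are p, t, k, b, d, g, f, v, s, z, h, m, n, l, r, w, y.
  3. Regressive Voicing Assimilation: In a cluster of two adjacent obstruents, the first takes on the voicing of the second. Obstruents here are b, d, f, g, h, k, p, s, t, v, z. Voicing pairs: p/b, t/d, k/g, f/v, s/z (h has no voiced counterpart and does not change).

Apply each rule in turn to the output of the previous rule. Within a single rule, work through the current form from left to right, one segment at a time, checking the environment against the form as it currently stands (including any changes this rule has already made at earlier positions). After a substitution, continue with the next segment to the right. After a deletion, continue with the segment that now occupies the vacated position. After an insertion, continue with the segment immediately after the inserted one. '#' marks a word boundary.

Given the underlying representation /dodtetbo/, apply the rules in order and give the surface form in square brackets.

1 Final Vowel Deletion: [dodtetbo] → [dodtetb]
2 Vowel Epenthesis: [dodtetb] → [dodteteb]
3 Regressive Voicing Assimilation: [dodteteb] → [dotteteb]

[dotteteb]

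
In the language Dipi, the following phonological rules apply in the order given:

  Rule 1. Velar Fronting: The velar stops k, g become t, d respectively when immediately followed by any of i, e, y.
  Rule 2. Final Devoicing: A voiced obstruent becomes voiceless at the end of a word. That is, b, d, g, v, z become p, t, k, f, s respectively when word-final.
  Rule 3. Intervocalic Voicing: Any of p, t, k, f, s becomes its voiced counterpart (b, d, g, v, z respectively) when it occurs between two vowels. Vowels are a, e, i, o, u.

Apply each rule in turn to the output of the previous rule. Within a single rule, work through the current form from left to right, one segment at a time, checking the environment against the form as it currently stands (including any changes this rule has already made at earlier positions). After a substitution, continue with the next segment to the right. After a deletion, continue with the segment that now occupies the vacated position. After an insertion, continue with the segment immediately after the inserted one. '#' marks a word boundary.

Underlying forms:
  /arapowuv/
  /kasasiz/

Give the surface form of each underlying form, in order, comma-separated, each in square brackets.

[arabowuf], [kazazis]

/arapowuv/:
  Rule 1 Velar Fronting: no change — [arapowuv]
  Rule 2 Final Devoicing: [arapowuv] → [arapowuf]
  Rule 3 Intervocalic Voicing: [arapowuf] → [arabowuf]
/kasasiz/:
  Rule 1 Velar Fronting: no change — [kasasiz]
  Rule 2 Final Devoicing: [kasasiz] → [kasasis]
  Rule 3 Intervocalic Voicing: [kasasis] → [kazazis]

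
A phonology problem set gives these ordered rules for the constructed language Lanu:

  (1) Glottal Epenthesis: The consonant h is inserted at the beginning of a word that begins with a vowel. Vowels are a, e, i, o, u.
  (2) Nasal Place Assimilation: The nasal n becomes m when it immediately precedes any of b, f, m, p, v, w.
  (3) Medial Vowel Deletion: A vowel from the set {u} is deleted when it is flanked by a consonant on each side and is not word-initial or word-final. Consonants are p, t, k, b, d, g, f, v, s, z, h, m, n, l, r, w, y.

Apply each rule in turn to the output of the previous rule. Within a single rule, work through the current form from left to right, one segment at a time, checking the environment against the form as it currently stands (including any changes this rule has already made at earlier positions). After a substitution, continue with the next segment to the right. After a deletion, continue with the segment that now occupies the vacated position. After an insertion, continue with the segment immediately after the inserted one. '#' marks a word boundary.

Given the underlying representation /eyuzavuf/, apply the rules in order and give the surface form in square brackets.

(1) Glottal Epenthesis: [eyuzavuf] → [heyuzavuf]
(2) Nasal Place Assimilation: no change — [heyuzavuf]
(3) Medial Vowel Deletion: [heyuzavuf] → [heyzavf]

[heyzavf]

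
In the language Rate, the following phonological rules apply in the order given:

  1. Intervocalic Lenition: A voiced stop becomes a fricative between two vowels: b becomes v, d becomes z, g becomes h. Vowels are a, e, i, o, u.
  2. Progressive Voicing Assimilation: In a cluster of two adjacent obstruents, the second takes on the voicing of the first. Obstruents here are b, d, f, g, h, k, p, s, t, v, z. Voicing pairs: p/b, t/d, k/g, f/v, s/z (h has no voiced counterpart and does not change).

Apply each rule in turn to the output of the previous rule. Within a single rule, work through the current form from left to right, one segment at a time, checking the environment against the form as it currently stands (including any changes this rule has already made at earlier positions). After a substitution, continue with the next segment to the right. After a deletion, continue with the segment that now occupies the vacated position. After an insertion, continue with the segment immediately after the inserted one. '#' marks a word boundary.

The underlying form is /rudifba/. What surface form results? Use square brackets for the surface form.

1 Intervocalic Lenition: [rudifba] → [ruzifba]
2 Progressive Voicing Assimilation: [ruzifba] → [ruzifpa]

[ruzifpa]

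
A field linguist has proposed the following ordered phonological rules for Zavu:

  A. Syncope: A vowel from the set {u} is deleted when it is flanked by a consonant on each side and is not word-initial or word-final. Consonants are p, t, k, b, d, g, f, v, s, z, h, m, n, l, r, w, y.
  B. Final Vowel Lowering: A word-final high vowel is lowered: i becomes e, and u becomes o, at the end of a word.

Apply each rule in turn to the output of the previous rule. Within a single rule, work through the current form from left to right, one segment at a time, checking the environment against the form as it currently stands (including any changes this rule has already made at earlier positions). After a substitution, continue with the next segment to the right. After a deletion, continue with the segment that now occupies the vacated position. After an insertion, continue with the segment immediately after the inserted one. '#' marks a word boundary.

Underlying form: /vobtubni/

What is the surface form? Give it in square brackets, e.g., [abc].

[vobtbne]

A Syncope: [vobtubni] → [vobtbni]
B Final Vowel Lowering: [vobtbni] → [vobtbne]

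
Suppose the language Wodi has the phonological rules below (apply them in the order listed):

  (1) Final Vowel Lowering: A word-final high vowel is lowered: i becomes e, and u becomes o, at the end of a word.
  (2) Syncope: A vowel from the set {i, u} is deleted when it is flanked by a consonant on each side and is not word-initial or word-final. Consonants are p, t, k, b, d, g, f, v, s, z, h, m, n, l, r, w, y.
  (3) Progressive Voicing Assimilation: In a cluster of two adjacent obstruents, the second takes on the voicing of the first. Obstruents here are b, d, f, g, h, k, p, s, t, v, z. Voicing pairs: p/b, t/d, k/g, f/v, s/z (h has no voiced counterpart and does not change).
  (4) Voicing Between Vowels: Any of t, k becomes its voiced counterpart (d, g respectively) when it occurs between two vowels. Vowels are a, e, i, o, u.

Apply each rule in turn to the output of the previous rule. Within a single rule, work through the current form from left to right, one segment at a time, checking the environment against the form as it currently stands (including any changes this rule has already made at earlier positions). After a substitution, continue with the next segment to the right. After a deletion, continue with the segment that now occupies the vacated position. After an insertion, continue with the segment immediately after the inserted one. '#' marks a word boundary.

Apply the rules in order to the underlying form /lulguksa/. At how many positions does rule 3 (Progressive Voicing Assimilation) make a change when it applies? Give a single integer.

(1) Final Vowel Lowering: no change — [lulguksa]
(2) Syncope: [lulguksa] → [llgksa]
(3) Progressive Voicing Assimilation: [llgksa] → [llggza]
(4) Voicing Between Vowels: no change — [llggza]
Rule 3 changed 2 position(s).

2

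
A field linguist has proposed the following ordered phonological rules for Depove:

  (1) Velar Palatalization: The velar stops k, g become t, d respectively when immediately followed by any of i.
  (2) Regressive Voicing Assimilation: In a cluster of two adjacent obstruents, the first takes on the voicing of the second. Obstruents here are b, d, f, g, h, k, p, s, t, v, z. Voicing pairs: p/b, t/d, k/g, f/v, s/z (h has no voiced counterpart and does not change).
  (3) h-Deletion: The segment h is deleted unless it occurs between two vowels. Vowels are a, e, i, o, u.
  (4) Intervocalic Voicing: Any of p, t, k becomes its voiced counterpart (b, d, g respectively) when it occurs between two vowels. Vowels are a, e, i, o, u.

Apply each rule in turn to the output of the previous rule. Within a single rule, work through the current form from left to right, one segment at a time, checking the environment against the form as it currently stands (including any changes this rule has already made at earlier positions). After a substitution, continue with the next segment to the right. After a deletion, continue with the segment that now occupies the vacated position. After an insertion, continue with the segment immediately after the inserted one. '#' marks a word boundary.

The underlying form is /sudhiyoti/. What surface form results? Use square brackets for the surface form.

(1) Velar Palatalization: no change — [sudhiyoti]
(2) Regressive Voicing Assimilation: [sudhiyoti] → [suthiyoti]
(3) h-Deletion: [suthiyoti] → [sutiyoti]
(4) Intervocalic Voicing: [sutiyoti] → [sudiyodi]

[sudiyodi]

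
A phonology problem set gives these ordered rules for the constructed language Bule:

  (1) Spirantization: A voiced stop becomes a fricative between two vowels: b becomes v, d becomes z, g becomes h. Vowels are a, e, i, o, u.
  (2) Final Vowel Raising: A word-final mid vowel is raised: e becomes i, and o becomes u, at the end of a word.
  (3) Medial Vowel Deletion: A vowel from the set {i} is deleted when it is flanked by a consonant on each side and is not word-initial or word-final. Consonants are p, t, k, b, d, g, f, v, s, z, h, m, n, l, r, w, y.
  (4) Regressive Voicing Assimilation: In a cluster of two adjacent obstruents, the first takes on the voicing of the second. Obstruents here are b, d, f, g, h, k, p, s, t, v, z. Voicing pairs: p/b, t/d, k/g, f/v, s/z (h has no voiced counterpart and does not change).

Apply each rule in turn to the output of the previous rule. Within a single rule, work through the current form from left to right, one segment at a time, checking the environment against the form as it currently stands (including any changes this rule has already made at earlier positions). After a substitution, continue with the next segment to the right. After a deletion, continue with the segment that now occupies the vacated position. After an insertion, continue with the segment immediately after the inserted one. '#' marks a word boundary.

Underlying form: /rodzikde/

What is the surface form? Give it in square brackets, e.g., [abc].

(1) Spirantization: no change — [rodzikde]
(2) Final Vowel Raising: [rodzikde] → [rodzikdi]
(3) Medial Vowel Deletion: [rodzikdi] → [rodzkdi]
(4) Regressive Voicing Assimilation: [rodzkdi] → [rodsgdi]

[rodsgdi]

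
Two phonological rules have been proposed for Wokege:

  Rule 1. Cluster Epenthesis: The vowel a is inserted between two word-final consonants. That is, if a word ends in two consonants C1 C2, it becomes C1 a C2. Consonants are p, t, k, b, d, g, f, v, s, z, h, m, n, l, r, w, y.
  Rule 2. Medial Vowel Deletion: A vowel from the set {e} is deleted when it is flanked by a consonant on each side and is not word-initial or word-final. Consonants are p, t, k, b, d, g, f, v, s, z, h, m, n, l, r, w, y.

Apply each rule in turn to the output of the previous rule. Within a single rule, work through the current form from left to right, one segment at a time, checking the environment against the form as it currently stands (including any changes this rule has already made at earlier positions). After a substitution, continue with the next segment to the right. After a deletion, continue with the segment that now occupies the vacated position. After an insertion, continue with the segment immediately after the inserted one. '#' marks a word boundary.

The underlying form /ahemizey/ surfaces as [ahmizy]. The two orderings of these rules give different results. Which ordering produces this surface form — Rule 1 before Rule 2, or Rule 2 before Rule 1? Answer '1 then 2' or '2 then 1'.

Order 1 then 2:
  1 Cluster Epenthesis: no change — [ahemizey]
  2 Medial Vowel Deletion: [ahemizey] → [ahmizy]
  result: [ahmizy]
Order 2 then 1:
  2 Medial Vowel Deletion: [ahemizey] → [ahmizy]
  1 Cluster Epenthesis: [ahmizy] → [ahmizay]
  result: [ahmizay]

1 then 2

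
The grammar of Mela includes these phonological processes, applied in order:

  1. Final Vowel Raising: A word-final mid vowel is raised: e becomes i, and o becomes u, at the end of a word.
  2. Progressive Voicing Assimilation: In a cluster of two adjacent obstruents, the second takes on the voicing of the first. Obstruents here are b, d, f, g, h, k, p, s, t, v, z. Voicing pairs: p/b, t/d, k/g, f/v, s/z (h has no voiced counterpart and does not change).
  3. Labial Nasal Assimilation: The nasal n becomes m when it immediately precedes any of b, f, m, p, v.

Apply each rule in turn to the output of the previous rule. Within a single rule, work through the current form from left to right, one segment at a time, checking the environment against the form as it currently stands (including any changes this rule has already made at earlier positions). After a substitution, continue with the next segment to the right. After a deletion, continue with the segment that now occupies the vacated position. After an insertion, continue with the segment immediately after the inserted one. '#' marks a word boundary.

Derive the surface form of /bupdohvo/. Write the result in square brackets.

1 Final Vowel Raising: [bupdohvo] → [bupdohvu]
2 Progressive Voicing Assimilation: [bupdohvu] → [buptohfu]
3 Labial Nasal Assimilation: no change — [buptohfu]

[buptohfu]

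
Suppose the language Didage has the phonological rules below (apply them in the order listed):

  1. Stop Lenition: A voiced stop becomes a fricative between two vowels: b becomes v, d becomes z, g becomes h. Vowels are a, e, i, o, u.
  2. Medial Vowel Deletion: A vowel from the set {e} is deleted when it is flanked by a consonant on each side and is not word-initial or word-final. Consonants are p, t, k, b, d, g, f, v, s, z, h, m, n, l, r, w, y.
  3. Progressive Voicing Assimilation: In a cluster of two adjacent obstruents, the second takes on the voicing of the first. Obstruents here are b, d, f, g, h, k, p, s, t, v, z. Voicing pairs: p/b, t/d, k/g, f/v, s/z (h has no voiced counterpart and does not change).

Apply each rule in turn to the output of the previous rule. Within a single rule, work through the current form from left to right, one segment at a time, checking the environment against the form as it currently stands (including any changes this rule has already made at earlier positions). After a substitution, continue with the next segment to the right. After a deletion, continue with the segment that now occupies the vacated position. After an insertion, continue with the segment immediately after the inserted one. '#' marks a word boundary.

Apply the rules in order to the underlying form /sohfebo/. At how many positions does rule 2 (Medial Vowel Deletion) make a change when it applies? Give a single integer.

1 Stop Lenition: [sohfebo] → [sohfevo]
2 Medial Vowel Deletion: [sohfevo] → [sohfvo]
3 Progressive Voicing Assimilation: [sohfvo] → [sohffo]
Rule 2 changed 1 position(s).

1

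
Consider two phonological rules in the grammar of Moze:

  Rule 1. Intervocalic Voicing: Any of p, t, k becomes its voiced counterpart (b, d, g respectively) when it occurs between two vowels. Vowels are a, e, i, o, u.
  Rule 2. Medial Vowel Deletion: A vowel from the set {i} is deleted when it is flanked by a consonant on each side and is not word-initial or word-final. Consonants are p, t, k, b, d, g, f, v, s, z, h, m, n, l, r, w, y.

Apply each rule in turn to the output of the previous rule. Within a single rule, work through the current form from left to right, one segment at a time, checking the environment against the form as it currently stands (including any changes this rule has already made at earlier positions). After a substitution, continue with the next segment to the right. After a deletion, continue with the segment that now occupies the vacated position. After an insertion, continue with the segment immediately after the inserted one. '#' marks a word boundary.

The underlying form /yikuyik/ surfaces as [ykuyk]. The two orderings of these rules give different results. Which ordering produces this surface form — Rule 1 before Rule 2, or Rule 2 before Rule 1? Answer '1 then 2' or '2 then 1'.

2 then 1

Order 1 then 2:
  1 Intervocalic Voicing: [yikuyik] → [yiguyik]
  2 Medial Vowel Deletion: [yiguyik] → [yguyk]
  result: [yguyk]
Order 2 then 1:
  2 Medial Vowel Deletion: [yikuyik] → [ykuyk]
  1 Intervocalic Voicing: no change — [ykuyk]
  result: [ykuyk]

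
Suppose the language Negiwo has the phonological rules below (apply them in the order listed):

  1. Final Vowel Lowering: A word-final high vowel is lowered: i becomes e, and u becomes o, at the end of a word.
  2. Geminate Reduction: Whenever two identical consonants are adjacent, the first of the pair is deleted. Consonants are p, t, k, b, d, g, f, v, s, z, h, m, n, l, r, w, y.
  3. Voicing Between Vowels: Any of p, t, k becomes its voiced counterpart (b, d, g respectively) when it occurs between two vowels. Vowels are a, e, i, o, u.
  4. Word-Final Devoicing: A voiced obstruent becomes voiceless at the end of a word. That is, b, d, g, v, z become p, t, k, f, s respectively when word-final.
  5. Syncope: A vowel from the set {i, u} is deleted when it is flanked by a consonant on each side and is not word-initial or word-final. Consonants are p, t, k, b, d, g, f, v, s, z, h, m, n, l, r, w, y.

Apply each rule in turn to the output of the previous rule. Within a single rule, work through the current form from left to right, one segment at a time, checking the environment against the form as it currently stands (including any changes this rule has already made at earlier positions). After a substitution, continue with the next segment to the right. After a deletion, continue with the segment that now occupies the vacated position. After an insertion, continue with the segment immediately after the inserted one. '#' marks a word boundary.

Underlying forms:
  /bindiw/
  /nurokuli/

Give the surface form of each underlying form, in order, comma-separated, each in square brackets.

[bndw], [nrogle]

/bindiw/:
  1 Final Vowel Lowering: no change — [bindiw]
  2 Geminate Reduction: no change — [bindiw]
  3 Voicing Between Vowels: no change — [bindiw]
  4 Word-Final Devoicing: no change — [bindiw]
  5 Syncope: [bindiw] → [bndw]
/nurokuli/:
  1 Final Vowel Lowering: [nurokuli] → [nurokule]
  2 Geminate Reduction: no change — [nurokule]
  3 Voicing Between Vowels: [nurokule] → [nurogule]
  4 Word-Final Devoicing: no change — [nurogule]
  5 Syncope: [nurogule] → [nrogle]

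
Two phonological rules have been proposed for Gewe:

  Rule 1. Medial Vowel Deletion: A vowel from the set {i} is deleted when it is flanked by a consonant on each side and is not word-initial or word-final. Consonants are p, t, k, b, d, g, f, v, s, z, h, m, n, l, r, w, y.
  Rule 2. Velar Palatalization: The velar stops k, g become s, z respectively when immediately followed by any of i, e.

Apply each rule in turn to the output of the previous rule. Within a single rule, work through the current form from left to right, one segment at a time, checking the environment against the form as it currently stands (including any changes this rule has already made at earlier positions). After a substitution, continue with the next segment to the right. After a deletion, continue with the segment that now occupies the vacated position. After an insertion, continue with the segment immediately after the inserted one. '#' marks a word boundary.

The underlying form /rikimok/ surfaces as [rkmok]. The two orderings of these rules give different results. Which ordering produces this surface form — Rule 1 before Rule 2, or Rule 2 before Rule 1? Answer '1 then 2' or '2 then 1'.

1 then 2

Order 1 then 2:
  1 Medial Vowel Deletion: [rikimok] → [rkmok]
  2 Velar Palatalization: no change — [rkmok]
  result: [rkmok]
Order 2 then 1:
  2 Velar Palatalization: [rikimok] → [risimok]
  1 Medial Vowel Deletion: [risimok] → [rsmok]
  result: [rsmok]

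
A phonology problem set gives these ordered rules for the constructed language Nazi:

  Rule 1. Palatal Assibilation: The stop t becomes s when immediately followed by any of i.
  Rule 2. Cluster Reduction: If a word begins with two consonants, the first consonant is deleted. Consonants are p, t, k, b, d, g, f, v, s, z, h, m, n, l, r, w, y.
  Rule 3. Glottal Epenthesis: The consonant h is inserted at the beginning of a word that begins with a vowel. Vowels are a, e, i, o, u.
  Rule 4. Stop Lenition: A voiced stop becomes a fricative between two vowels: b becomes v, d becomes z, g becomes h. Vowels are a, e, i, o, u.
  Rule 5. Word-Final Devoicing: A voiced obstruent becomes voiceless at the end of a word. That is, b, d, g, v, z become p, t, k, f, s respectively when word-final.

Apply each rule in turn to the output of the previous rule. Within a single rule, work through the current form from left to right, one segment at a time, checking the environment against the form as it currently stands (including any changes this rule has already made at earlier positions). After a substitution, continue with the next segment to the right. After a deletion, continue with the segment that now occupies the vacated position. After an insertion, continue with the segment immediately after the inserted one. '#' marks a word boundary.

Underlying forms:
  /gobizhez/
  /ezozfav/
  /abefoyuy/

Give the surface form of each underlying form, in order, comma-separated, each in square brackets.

[govizhes], [hezozfaf], [havefoyuy]

/gobizhez/:
  Rule 1 Palatal Assibilation: no change — [gobizhez]
  Rule 2 Cluster Reduction: no change — [gobizhez]
  Rule 3 Glottal Epenthesis: no change — [gobizhez]
  Rule 4 Stop Lenition: [gobizhez] → [govizhez]
  Rule 5 Word-Final Devoicing: [govizhez] → [govizhes]
/ezozfav/:
  Rule 1 Palatal Assibilation: no change — [ezozfav]
  Rule 2 Cluster Reduction: no change — [ezozfav]
  Rule 3 Glottal Epenthesis: [ezozfav] → [hezozfav]
  Rule 4 Stop Lenition: no change — [hezozfav]
  Rule 5 Word-Final Devoicing: [hezozfav] → [hezozfaf]
/abefoyuy/:
  Rule 1 Palatal Assibilation: no change — [abefoyuy]
  Rule 2 Cluster Reduction: no change — [abefoyuy]
  Rule 3 Glottal Epenthesis: [abefoyuy] → [habefoyuy]
  Rule 4 Stop Lenition: [habefoyuy] → [havefoyuy]
  Rule 5 Word-Final Devoicing: no change — [havefoyuy]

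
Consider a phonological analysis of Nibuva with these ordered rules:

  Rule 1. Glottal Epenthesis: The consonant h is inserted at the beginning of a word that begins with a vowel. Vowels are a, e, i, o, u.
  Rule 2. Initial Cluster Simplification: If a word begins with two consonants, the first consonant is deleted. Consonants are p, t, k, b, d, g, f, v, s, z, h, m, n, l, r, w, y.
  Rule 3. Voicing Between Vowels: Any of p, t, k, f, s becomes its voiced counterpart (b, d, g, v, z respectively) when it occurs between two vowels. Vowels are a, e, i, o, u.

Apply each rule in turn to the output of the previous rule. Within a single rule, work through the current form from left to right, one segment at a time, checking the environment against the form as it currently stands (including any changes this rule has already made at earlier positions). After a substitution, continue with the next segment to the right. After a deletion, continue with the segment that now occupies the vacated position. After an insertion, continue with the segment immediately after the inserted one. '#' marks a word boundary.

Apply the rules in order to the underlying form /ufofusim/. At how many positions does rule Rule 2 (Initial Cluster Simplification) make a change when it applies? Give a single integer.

Rule 1 Glottal Epenthesis: [ufofusim] → [hufofusim]
Rule 2 Initial Cluster Simplification: no change — [hufofusim]
Rule 3 Voicing Between Vowels: [hufofusim] → [huvovuzim]
Rule Rule 2 changed 0 position(s).

0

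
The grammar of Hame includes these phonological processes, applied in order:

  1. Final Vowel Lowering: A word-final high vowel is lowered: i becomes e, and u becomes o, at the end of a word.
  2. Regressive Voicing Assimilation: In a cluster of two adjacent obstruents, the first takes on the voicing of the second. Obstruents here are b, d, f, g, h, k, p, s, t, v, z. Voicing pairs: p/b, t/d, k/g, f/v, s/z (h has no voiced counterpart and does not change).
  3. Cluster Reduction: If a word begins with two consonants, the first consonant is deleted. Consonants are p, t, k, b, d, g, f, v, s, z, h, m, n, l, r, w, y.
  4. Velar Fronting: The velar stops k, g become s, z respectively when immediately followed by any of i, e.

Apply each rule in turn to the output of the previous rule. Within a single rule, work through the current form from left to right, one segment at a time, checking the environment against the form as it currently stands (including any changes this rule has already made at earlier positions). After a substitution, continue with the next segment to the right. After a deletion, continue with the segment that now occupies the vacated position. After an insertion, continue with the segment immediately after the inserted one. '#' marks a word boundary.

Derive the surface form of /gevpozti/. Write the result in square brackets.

1 Final Vowel Lowering: [gevpozti] → [gevpozte]
2 Regressive Voicing Assimilation: [gevpozte] → [gefposte]
3 Cluster Reduction: no change — [gefposte]
4 Velar Fronting: [gefposte] → [zefposte]

[zefposte]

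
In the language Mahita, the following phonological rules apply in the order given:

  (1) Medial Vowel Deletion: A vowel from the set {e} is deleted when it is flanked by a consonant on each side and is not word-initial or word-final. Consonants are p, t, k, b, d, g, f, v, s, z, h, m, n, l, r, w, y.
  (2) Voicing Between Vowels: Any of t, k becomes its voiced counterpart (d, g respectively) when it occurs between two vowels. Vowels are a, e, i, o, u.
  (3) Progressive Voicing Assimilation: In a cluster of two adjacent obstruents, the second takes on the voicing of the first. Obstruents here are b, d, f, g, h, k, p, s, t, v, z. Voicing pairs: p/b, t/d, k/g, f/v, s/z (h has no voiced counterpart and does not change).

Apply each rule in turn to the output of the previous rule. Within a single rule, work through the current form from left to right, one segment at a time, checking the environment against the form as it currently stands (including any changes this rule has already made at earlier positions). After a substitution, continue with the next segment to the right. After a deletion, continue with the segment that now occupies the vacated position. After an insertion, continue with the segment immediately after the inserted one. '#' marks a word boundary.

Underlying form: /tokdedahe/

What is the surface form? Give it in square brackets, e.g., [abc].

(1) Medial Vowel Deletion: [tokdedahe] → [tokddahe]
(2) Voicing Between Vowels: no change — [tokddahe]
(3) Progressive Voicing Assimilation: [tokddahe] → [tokttahe]

[tokttahe]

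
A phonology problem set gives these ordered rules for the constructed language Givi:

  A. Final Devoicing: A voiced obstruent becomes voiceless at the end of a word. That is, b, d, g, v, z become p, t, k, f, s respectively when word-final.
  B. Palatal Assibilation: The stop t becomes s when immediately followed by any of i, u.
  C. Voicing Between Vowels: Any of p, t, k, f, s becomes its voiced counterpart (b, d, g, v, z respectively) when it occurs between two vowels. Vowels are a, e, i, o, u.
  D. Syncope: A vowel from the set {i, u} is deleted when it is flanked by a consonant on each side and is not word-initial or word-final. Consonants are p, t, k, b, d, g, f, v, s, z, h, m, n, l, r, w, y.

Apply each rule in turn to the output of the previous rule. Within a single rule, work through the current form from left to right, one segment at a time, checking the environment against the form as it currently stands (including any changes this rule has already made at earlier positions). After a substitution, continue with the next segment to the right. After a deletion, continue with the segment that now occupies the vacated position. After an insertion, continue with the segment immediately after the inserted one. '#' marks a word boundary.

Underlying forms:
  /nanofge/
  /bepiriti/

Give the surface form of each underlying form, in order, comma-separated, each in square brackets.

/nanofge/:
  A Final Devoicing: no change — [nanofge]
  B Palatal Assibilation: no change — [nanofge]
  C Voicing Between Vowels: no change — [nanofge]
  D Syncope: no change — [nanofge]
/bepiriti/:
  A Final Devoicing: no change — [bepiriti]
  B Palatal Assibilation: [bepiriti] → [bepirisi]
  C Voicing Between Vowels: [bepirisi] → [bebirizi]
  D Syncope: [bebirizi] → [bebrzi]

[nanofge], [bebrzi]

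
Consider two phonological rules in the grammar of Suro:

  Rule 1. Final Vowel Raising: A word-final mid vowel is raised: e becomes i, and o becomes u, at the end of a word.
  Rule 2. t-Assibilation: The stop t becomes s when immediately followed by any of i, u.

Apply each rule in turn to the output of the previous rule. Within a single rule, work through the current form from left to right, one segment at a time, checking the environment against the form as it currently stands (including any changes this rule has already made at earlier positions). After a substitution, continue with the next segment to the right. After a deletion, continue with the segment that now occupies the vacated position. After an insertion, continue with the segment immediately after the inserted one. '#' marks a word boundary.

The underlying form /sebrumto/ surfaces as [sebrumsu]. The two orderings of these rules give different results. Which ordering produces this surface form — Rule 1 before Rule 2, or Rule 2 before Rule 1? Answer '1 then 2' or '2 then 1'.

1 then 2

Order 1 then 2:
  1 Final Vowel Raising: [sebrumto] → [sebrumtu]
  2 t-Assibilation: [sebrumtu] → [sebrumsu]
  result: [sebrumsu]
Order 2 then 1:
  2 t-Assibilation: no change — [sebrumto]
  1 Final Vowel Raising: [sebrumto] → [sebrumtu]
  result: [sebrumtu]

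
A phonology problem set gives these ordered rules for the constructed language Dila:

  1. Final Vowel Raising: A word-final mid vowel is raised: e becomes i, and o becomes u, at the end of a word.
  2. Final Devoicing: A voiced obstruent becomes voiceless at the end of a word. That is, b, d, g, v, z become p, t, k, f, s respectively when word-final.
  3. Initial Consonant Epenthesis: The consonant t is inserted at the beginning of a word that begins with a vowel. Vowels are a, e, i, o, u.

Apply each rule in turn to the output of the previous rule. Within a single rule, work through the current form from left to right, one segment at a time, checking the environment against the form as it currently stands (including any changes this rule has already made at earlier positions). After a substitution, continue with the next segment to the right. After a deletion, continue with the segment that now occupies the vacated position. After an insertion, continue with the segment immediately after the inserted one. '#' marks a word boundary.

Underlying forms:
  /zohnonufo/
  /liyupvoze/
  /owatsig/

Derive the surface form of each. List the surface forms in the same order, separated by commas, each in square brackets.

/zohnonufo/:
  1 Final Vowel Raising: [zohnonufo] → [zohnonufu]
  2 Final Devoicing: no change — [zohnonufu]
  3 Initial Consonant Epenthesis: no change — [zohnonufu]
/liyupvoze/:
  1 Final Vowel Raising: [liyupvoze] → [liyupvozi]
  2 Final Devoicing: no change — [liyupvozi]
  3 Initial Consonant Epenthesis: no change — [liyupvozi]
/owatsig/:
  1 Final Vowel Raising: no change — [owatsig]
  2 Final Devoicing: [owatsig] → [owatsik]
  3 Initial Consonant Epenthesis: [owatsik] → [towatsik]

[zohnonufu], [liyupvozi], [towatsik]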